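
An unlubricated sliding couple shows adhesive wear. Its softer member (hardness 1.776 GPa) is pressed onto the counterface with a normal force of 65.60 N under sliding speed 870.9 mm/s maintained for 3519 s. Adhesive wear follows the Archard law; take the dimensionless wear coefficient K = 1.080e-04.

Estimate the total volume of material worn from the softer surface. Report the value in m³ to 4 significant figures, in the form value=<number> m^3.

Intermediate values are shown rounded. The computation keeps exact precision; rounded just once to four significant digits.
Sliding speed v = 870.9 mm/s = 0.8709 m/s. Path length L = v·t = 0.8709 m/s × 3519 s = 3065 m.
Hardness H = 1.776 GPa = 1.776e+09 Pa.
Restated in SI base units: W = 65.60 N, H = 1.776e+09 Pa, K = 1.080e-04.
Archard volume V = K·W·L/H = 1.080e-04 · 65.60 · 3065 / 1.776e+09 = 1.223e-08 m³.

value=1.223e-08 m^3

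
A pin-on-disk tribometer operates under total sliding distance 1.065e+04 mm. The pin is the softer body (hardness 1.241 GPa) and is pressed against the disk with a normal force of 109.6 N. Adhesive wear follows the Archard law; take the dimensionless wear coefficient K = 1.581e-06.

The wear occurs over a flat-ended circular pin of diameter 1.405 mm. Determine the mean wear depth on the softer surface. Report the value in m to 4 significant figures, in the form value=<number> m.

value=9.591e-07 m

Shown intermediates are rounded. All working math runs at exact precision. Rounded just once: four significant figures.
Convert: Distance covered L = 1.065e+04 mm = 10.65 m.
Convert: Hardness H = 1.241 GPa = 1.241e+09 Pa.
Convert: Pin diameter d = 1.405 mm = 0.001405 m. Contact area A = π·d²/4 = π·(0.001405 m)²/4 = 1.550e-06 m².
In SI base units: W = 109.6 N, H = 1.241e+09 Pa, K = 1.581e-06.
Apply Archard: V = K·W·L/H = 1.581e-06 · 109.6 · 10.65 / 1.241e+09 = 1.487e-12 m³.
Mean wear depth h = V/A = 1.487e-12 / 1.550e-06 = 9.591e-07 m.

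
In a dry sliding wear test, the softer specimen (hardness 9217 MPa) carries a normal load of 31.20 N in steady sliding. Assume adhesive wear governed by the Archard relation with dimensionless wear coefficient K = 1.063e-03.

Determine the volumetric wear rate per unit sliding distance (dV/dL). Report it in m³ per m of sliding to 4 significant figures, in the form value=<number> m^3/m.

value=3.598e-12 m^3/m

Every step keeps full precision, and intermediates are displayed rounded. Rounded just once to four significant digits.
Hardness H = 9217 MPa = 9.217e+09 Pa.
Expressed in SI base units: W = 31.20 N, H = 9.217e+09 Pa, K = 1.063e-03.
The wear rate dV/dL = K·W/H (no L dependence): 1.063e-03 · 31.20 / 9.217e+09 = 3.598e-12 m³/m.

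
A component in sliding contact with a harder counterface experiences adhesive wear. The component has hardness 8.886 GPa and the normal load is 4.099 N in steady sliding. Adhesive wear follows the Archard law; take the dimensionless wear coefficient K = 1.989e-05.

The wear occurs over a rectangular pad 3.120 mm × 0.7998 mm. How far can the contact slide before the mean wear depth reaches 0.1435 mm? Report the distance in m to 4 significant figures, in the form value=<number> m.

value=3.903e+04 m

Each operation holds exact precision, and the intermediates are shown rounded. Rounded once at the end to 4 significant figures.
Hardness H = 8.886 GPa = 8.886e+09 Pa.
Pad sides 3.120 mm × 0.7998 mm = 3.120e-03 m × 7.998e-04 m. Contact area A = 3.120e-03 m × 7.998e-04 m = 2.495e-06 m².
Depth limit h_lim = 0.1435 mm = 1.435e-04 m.
SI base units throughout: W = 4.099 N, H = 8.886e+09 Pa, K = 1.989e-05.
Allowed volume V_lim = h_lim·A = 1.435e-04 · 2.495e-06 = 3.581e-10 m³.
Inverting, life L = V_lim·H/(K·W) = 3.581e-10 · 8.886e+09 / (1.989e-05 · 4.099) = 3.903e+04 m.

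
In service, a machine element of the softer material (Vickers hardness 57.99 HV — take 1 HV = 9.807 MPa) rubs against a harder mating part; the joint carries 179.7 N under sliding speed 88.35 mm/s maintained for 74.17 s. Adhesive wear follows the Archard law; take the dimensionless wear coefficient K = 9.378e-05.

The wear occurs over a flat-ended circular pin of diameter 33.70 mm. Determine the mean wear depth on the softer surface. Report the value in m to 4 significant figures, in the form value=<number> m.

Intermediate values are printed rounded, and all arithmetic keeps full precision, and one last rounding to four significant digits.
Convert: Sliding speed v = 88.35 mm/s = 0.08835 m/s. Distance covered L = v·t = 0.08835 m/s × 74.17 s = 6.553 m.
Convert: Hardness H = 57.99 HV × 9.807 MPa/HV = 568.7 MPa = 5.687e+08 Pa.
Convert: Pin diameter d = 33.70 mm = 0.03370 m. Contact area A = π·d²/4 = π·(0.03370 m)²/4 = 8.920e-04 m².
Collected in SI base units: W = 179.7 N, H = 5.687e+08 Pa, K = 9.378e-05.
By Archard's law, V = K·W·L/H = 9.378e-05 · 179.7 · 6.553 / 5.687e+08 = 1.942e-10 m³.
Wear depth h = V/A = 1.942e-10 / 8.920e-04 = 2.177e-07 m.

value=2.177e-07 m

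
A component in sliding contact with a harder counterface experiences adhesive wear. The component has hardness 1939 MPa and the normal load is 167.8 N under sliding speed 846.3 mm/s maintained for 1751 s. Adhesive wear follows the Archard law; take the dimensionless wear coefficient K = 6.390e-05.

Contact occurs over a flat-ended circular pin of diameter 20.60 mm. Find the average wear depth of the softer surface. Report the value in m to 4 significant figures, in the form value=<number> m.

All working math holds full float precision, and the intermediates are shown rounded — a lone final rounding, at 4 significant figures.
Convert: Sliding speed v = 846.3 mm/s = 0.8463 m/s. Distance L = v·t = 0.8463 m/s × 1751 s = 1482 m.
Convert: Hardness H = 1939 MPa = 1.939e+09 Pa.
Convert: Pin diameter d = 20.60 mm = 0.02060 m. Contact area A = π·d²/4 = π·(0.02060 m)²/4 = 3.333e-04 m².
Working in SI base units: W = 167.8 N, H = 1.939e+09 Pa, K = 6.390e-05.
The Archard volume V = K·W·L/H = 6.390e-05 · 167.8 · 1482 / 1.939e+09 = 8.195e-09 m³.
Mean depth h = V/A = 8.195e-09 / 3.333e-04 = 2.459e-05 m.

value=2.459e-05 m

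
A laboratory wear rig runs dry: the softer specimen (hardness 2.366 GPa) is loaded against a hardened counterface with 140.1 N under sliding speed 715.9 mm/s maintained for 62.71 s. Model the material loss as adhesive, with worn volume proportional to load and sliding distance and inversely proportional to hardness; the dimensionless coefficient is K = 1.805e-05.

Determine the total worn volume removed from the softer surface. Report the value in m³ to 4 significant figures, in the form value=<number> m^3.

value=4.798e-11 m^3

The computation runs at full float precision — intermediates are shown rounded, and a single final rounding: 4 significant digits.
Sliding speed v = 715.9 mm/s = 0.7159 m/s. Distance L = v·t = 0.7159 m/s × 62.71 s = 44.89 m.
Hardness H = 2.366 GPa = 2.366e+09 Pa.
Working in SI base units: W = 140.1 N, H = 2.366e+09 Pa, K = 1.805e-05.
Apply Archard: V = K·W·L/H = 1.805e-05 · 140.1 · 44.89 / 2.366e+09 = 4.798e-11 m³.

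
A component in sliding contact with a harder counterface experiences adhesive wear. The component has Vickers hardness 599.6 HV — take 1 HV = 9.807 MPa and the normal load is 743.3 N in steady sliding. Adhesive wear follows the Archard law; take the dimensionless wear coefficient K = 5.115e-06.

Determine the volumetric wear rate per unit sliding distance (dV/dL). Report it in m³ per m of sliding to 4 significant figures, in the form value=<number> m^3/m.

Every step runs at full precision — intermediate values appear rounded — a lone final rounding to 4 significant digits.
Convert: Hardness H = 599.6 HV × 9.807 MPa/HV = 5880 MPa = 5.880e+09 Pa.
Restated in SI base units: W = 743.3 N, H = 5.880e+09 Pa, K = 5.115e-06.
The wear rate dV/dL = K·W/H, per unit distance: 5.115e-06 · 743.3 / 5.880e+09 = 6.466e-13 m³/m.

value=6.466e-13 m^3/m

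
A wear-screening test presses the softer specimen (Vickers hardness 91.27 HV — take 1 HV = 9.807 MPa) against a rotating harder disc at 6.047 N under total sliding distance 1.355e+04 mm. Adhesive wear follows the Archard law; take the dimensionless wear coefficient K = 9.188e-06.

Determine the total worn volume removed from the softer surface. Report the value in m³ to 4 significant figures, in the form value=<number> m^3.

Each operation runs at full precision. Intermediate values are printed rounded. Rounded once at the end, at 4 significant digits.
Path length L = 1.355e+04 mm = 13.55 m.
Hardness H = 91.27 HV × 9.807 MPa/HV = 895.1 MPa = 8.951e+08 Pa.
Expressed in SI base units: W = 6.047 N, H = 8.951e+08 Pa, K = 9.188e-06.
Volume removed: V = K·W·L/H = 9.188e-06 · 6.047 · 13.55 / 8.951e+08 = 8.411e-13 m³.

value=8.411e-13 m^3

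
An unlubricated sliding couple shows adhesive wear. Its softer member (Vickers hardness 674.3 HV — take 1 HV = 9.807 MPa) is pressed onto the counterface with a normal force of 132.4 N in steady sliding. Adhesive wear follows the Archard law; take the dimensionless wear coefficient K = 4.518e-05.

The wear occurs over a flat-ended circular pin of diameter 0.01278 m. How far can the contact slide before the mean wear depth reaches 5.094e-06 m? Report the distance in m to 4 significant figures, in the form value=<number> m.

value=722.4 m

Each operation keeps full precision; intermediate values appear rounded, and one final rounding to four significant figures.
Convert: Hardness H = 674.3 HV × 9.807 MPa/HV = 6613 MPa = 6.613e+09 Pa.
Convert: Contact area A = π·d²/4 = π·(0.01278 m)²/4 = 1.283e-04 m².
As SI base values: W = 132.4 N, H = 6.613e+09 Pa, K = 4.518e-05.
Limit volume V_lim = h_lim·A = 5.094e-06 · 1.283e-04 = 6.534e-10 m³.
Life L = V_lim·H/(K·W) = 6.534e-10 · 6.613e+09 / (4.518e-05 · 132.4) = 722.4 m.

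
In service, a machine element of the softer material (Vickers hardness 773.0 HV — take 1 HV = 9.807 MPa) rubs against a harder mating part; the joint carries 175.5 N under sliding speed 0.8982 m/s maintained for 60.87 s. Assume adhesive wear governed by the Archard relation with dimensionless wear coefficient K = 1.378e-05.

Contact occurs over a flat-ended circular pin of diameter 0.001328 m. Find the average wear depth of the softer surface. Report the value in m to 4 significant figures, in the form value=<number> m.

Intermediates are displayed rounded. All arithmetic carries full precision, and one last rounding, at 4 significant figures.
Convert: The distance L = v·t = 0.8982 m/s × 60.87 s = 54.67 m.
Convert: Hardness H = 773.0 HV × 9.807 MPa/HV = 7581 MPa = 7.581e+09 Pa.
Convert: Contact area A = π·d²/4 = π·(0.001328 m)²/4 = 1.385e-06 m².
In SI base units: W = 175.5 N, H = 7.581e+09 Pa, K = 1.378e-05.
Archard volume V = K·W·L/H = 1.378e-05 · 175.5 · 54.67 / 7.581e+09 = 1.744e-11 m³.
Wear depth h = V/A = 1.744e-11 / 1.385e-06 = 1.259e-05 m.

value=1.259e-05 m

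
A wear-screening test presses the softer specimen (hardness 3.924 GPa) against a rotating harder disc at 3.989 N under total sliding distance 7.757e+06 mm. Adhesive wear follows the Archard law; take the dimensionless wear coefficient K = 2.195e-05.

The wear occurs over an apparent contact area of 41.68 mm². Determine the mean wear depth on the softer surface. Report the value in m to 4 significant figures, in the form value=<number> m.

Shown intermediates are rounded. Each operation carries exact precision — a lone final rounding, at four significant figures.
Distance L = 7.757e+06 mm = 7757 m.
Hardness H = 3.924 GPa = 3.924e+09 Pa.
Contact area A = 41.68 mm² = 4.168e-05 m².
In SI base units, W = 3.989 N, H = 3.924e+09 Pa, K = 2.195e-05.
Apply Archard: V = K·W·L/H = 2.195e-05 · 3.989 · 7757 / 3.924e+09 = 1.731e-10 m³.
Mean depth h = V/A = 1.731e-10 / 4.168e-05 = 4.153e-06 m.

value=4.153e-06 m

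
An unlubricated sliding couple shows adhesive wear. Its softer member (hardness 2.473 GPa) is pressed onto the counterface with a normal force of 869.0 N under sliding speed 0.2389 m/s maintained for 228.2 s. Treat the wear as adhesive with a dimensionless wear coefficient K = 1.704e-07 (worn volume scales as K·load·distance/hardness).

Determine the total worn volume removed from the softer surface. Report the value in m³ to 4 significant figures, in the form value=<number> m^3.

Intermediate values appear rounded — the computation maintains exact precision; a lone final rounding: four significant figures.
Convert: Path length L = v·t = 0.2389 m/s × 228.2 s = 54.52 m.
Convert: Hardness H = 2.473 GPa = 2.473e+09 Pa.
Expressed in SI base units: W = 869.0 N, H = 2.473e+09 Pa, K = 1.704e-07.
Archard relation: V = K·W·L/H = 1.704e-07 · 869.0 · 54.52 / 2.473e+09 = 3.264e-12 m³.

value=3.264e-12 m^3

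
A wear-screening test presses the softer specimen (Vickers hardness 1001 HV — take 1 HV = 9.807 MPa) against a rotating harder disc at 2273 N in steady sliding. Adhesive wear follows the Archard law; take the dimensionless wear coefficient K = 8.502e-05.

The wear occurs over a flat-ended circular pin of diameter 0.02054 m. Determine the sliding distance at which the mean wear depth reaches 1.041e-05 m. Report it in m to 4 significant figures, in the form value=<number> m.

value=175.2 m

Each operation keeps full float precision — displayed values are rounded; one final rounding, at four significant figures.
Hardness H = 1001 HV × 9.807 MPa/HV = 9817 MPa = 9.817e+09 Pa.
Contact area A = π·d²/4 = π·(0.02054 m)²/4 = 3.314e-04 m².
Working in SI base units: W = 2273 N, H = 9.817e+09 Pa, K = 8.502e-05.
Limit volume V_lim = h_lim·A = 1.041e-05 · 3.314e-04 = 3.449e-09 m³.
So the life L = V_lim·H/(K·W) = 3.449e-09 · 9.817e+09 / (8.502e-05 · 2273) = 175.2 m.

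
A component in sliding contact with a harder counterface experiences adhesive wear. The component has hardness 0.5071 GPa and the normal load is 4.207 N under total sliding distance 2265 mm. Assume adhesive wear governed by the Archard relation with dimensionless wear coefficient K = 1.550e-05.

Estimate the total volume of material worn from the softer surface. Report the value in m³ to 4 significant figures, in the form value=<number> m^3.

value=2.913e-13 m^3

Every step keeps full precision. The intermediates are displayed rounded; a single final rounding: four significant figures.
Distance L = 2265 mm = 2.265 m.
Hardness H = 0.5071 GPa = 5.071e+08 Pa.
As SI base values: W = 4.207 N, H = 5.071e+08 Pa, K = 1.550e-05.
Archard volume V = K·W·L/H = 1.550e-05 · 4.207 · 2.265 / 5.071e+08 = 2.913e-13 m³.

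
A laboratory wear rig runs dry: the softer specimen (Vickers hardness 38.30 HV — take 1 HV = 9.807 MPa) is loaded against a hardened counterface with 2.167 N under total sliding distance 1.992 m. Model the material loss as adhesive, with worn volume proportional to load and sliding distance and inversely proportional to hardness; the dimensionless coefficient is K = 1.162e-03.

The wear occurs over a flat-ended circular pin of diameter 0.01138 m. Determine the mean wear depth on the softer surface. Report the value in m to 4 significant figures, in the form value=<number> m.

value=1.313e-07 m

The algebra carries full float precision — intermediate values are printed rounded, and one final rounding, at 4 significant digits.
Convert: Hardness H = 38.30 HV × 9.807 MPa/HV = 375.6 MPa = 3.756e+08 Pa.
Convert: Contact area A = π·d²/4 = π·(0.01138 m)²/4 = 1.017e-04 m².
Expressed in SI base units: W = 2.167 N, H = 3.756e+08 Pa, K = 1.162e-03.
Worn volume V = K·W·L/H = 1.162e-03 · 2.167 · 1.992 / 3.756e+08 = 1.335e-11 m³.
Wear depth h = V/A = 1.335e-11 / 1.017e-04 = 1.313e-07 m.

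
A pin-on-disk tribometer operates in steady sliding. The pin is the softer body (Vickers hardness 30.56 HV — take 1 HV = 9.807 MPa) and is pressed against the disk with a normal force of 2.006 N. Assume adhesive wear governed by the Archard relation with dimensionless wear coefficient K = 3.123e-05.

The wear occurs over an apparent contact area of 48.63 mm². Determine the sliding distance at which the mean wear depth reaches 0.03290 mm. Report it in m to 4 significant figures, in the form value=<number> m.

All arithmetic carries exact precision. Intermediate values appear rounded — a single final rounding, at four significant digits.
Convert: Hardness H = 30.56 HV × 9.807 MPa/HV = 299.7 MPa = 2.997e+08 Pa.
Convert: Contact area A = 48.63 mm² = 4.863e-05 m².
Convert: Depth limit h_lim = 0.03290 mm = 3.290e-05 m.
Collected in SI base units: W = 2.006 N, H = 2.997e+08 Pa, K = 3.123e-05.
Limit volume V_lim = h_lim·A = 3.290e-05 · 4.863e-05 = 1.600e-09 m³.
Life L = V_lim·H/(K·W) = 1.600e-09 · 2.997e+08 / (3.123e-05 · 2.006) = 7654 m.

value=7654 m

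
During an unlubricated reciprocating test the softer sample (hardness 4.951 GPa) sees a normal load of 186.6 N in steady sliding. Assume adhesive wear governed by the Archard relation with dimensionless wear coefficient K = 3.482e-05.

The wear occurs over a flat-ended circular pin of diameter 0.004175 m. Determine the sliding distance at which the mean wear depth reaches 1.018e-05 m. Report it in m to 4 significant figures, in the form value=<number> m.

Each operation holds exact precision — the intermediates appear rounded. Rounded just once: four significant figures.
Hardness H = 4.951 GPa = 4.951e+09 Pa.
Contact area A = π·d²/4 = π·(0.004175 m)²/4 = 1.369e-05 m².
In SI base units, W = 186.6 N, H = 4.951e+09 Pa, K = 3.482e-05.
At the depth limit, V_lim = h_lim·A = 1.018e-05 · 1.369e-05 = 1.394e-10 m³.
Inverting, life L = V_lim·H/(K·W) = 1.394e-10 · 4.951e+09 / (3.482e-05 · 186.6) = 106.2 m.

value=106.2 m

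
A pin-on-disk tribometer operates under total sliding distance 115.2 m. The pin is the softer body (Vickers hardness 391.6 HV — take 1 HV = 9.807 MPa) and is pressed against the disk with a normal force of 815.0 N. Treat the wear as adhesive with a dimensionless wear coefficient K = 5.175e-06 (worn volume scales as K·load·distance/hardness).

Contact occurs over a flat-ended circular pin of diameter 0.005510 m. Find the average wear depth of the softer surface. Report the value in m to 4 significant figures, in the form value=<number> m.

The computation holds exact precision — printed values are rounded — rounded once at the end, at 4 significant figures.
Convert: Hardness H = 391.6 HV × 9.807 MPa/HV = 3840 MPa = 3.840e+09 Pa.
Convert: Contact area A = π·d²/4 = π·(0.005510 m)²/4 = 2.384e-05 m².
Expressed in SI base units: W = 815.0 N, H = 3.840e+09 Pa, K = 5.175e-06.
Wear volume V = K·W·L/H = 5.175e-06 · 815.0 · 115.2 / 3.840e+09 = 1.265e-10 m³.
Average depth h = V/A = 1.265e-10 / 2.384e-05 = 5.306e-06 m.

value=5.306e-06 m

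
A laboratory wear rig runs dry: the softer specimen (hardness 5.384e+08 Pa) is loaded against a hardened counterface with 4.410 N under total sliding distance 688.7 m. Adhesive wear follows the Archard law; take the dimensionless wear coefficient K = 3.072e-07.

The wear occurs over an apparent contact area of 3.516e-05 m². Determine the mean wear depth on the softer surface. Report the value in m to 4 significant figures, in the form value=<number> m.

value=4.929e-08 m

All working math runs at full float precision, and the intermediates are shown rounded, and rounded just once: four significant digits.
Working in SI base units: W = 4.410 N, H = 5.384e+08 Pa, K = 3.072e-07.
Wear volume V = K·W·L/H = 3.072e-07 · 4.410 · 688.7 / 5.384e+08 = 1.733e-12 m³.
Depth h = V/A = 1.733e-12 / 3.516e-05 = 4.929e-08 m.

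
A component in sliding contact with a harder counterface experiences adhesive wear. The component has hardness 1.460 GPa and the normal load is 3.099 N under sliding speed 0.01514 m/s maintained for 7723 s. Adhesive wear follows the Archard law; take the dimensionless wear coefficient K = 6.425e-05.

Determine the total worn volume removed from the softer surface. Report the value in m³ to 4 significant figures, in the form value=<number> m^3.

Intermediate values appear rounded — all arithmetic keeps exact precision. Rounded once at the end: four significant figures.
Convert: Path length L = v·t = 0.01514 m/s × 7723 s = 116.9 m.
Convert: Hardness H = 1.460 GPa = 1.460e+09 Pa.
Restated in SI base units: W = 3.099 N, H = 1.460e+09 Pa, K = 6.425e-05.
Apply Archard: V = K·W·L/H = 6.425e-05 · 3.099 · 116.9 / 1.460e+09 = 1.595e-11 m³.

value=1.595e-11 m^3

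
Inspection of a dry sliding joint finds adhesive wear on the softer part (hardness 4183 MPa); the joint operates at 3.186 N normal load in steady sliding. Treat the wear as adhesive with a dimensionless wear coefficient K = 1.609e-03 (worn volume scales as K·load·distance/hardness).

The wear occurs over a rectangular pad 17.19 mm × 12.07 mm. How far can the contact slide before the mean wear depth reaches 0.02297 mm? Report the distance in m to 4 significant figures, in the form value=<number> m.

Intermediates are shown rounded; all arithmetic runs at full precision, and rounded once at the end: 4 significant figures.
Convert: Hardness H = 4183 MPa = 4.183e+09 Pa.
Convert: Pad sides 17.19 mm × 12.07 mm = 0.01719 m × 0.01207 m. Contact area A = 0.01719 m × 0.01207 m = 2.075e-04 m².
Convert: Depth limit h_lim = 0.02297 mm = 2.297e-05 m.
As SI base values: W = 3.186 N, H = 4.183e+09 Pa, K = 1.609e-03.
Volume at the limit: V_lim = h_lim·A = 2.297e-05 · 2.075e-04 = 4.766e-09 m³.
Inverting, life L = V_lim·H/(K·W) = 4.766e-09 · 4.183e+09 / (1.609e-03 · 3.186) = 3889 m.

value=3889 m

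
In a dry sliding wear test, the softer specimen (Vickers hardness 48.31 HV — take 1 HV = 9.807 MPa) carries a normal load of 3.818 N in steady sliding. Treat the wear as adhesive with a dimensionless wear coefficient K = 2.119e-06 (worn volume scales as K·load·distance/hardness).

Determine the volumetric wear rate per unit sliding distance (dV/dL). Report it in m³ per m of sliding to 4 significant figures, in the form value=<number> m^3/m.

value=1.708e-14 m^3/m

All arithmetic carries exact precision. The intermediates are displayed rounded; rounded just once: four significant figures.
Convert: Hardness H = 48.31 HV × 9.807 MPa/HV = 473.8 MPa = 4.738e+08 Pa.
Expressed in SI base units: W = 3.818 N, H = 4.738e+08 Pa, K = 2.119e-06.
Sliding wear rate dV/dL = K·W/H (no L dependence): 2.119e-06 · 3.818 / 4.738e+08 = 1.708e-14 m³/m.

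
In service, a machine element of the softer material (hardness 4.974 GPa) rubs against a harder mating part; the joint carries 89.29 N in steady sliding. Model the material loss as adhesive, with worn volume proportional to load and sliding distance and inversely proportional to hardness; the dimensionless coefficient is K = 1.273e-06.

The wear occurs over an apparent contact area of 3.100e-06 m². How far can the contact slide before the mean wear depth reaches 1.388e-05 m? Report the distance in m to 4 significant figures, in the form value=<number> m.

The algebra maintains exact precision; displayed values are rounded — one last rounding, at four significant digits.
Hardness H = 4.974 GPa = 4.974e+09 Pa.
Restated in SI base units: W = 89.29 N, H = 4.974e+09 Pa, K = 1.273e-06.
Permissible volume V_lim = h_lim·A = 1.388e-05 · 3.100e-06 = 4.303e-11 m³.
So the life L = V_lim·H/(K·W) = 4.303e-11 · 4.974e+09 / (1.273e-06 · 89.29) = 1883 m.

value=1883 m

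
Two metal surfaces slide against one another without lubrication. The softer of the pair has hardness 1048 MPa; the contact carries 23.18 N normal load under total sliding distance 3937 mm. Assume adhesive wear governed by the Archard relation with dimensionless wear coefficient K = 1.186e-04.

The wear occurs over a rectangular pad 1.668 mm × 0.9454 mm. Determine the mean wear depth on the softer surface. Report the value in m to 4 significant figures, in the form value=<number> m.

value=6.549e-06 m

The intermediates are printed rounded — the computation keeps full precision, and a single final rounding to four significant figures.
Path length L = 3937 mm = 3.937 m.
Hardness H = 1048 MPa = 1.048e+09 Pa.
Pad sides 1.668 mm × 0.9454 mm = 1.668e-03 m × 9.454e-04 m. Contact area A = 1.668e-03 m × 9.454e-04 m = 1.577e-06 m².
Restated in SI base units: W = 23.18 N, H = 1.048e+09 Pa, K = 1.186e-04.
Wear volume V = K·W·L/H = 1.186e-04 · 23.18 · 3.937 / 1.048e+09 = 1.033e-11 m³.
Mean wear depth h = V/A = 1.033e-11 / 1.577e-06 = 6.549e-06 m.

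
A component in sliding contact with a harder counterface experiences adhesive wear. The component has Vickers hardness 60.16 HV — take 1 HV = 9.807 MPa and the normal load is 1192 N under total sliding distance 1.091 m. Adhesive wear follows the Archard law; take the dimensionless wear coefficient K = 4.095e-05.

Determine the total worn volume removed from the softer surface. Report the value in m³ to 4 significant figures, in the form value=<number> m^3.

value=9.026e-11 m^3

Every step holds full float precision; the intermediates are shown rounded, and a lone final rounding to 4 significant digits.
Hardness H = 60.16 HV × 9.807 MPa/HV = 590.0 MPa = 5.900e+08 Pa.
Collected in SI base units: W = 1192 N, H = 5.900e+08 Pa, K = 4.095e-05.
Apply Archard: V = K·W·L/H = 4.095e-05 · 1192 · 1.091 / 5.900e+08 = 9.026e-11 m³.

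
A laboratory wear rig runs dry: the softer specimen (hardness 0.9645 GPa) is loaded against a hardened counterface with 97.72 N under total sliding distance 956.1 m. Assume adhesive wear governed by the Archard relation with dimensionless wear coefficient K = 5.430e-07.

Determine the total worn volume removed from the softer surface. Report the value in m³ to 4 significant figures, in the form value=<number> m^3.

value=5.260e-11 m^3

The computation holds exact precision; intermediates appear rounded. Rounded once at the end: four significant digits.
Convert: Hardness H = 0.9645 GPa = 9.645e+08 Pa.
Expressed in SI base units: W = 97.72 N, H = 9.645e+08 Pa, K = 5.430e-07.
Archard relation: V = K·W·L/H = 5.430e-07 · 97.72 · 956.1 / 9.645e+08 = 5.260e-11 m³.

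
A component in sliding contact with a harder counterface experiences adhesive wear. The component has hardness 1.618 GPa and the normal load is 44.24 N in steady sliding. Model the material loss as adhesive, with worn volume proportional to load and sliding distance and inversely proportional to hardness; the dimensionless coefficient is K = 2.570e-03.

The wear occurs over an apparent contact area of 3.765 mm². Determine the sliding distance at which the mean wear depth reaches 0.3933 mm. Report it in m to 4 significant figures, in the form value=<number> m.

Intermediate values are displayed rounded. Each operation runs at exact precision; rounded just once, at four significant figures.
Convert: Hardness H = 1.618 GPa = 1.618e+09 Pa.
Convert: Contact area A = 3.765 mm² = 3.765e-06 m².
Convert: Depth limit h_lim = 0.3933 mm = 3.933e-04 m.
Expressed in SI base units: W = 44.24 N, H = 1.618e+09 Pa, K = 2.570e-03.
Limit volume V_lim = h_lim·A = 3.933e-04 · 3.765e-06 = 1.481e-09 m³.
Life L = V_lim·H/(K·W) = 1.481e-09 · 1.618e+09 / (2.570e-03 · 44.24) = 21.07 m.

value=21.07 m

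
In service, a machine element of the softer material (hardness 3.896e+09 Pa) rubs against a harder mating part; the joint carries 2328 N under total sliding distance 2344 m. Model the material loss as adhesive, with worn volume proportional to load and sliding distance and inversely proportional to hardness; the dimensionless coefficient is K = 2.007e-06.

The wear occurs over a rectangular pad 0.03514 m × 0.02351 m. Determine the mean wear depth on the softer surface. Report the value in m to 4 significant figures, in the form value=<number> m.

value=3.403e-06 m

Every step runs at full precision. The intermediates are displayed rounded — a single final rounding, at four significant figures.
Contact area A = 0.03514 m × 0.02351 m = 8.261e-04 m².
Restated in SI base units: W = 2328 N, H = 3.896e+09 Pa, K = 2.007e-06.
The Archard volume V = K·W·L/H = 2.007e-06 · 2328 · 2344 / 3.896e+09 = 2.811e-09 m³.
Wear depth h = V/A = 2.811e-09 / 8.261e-04 = 3.403e-06 m.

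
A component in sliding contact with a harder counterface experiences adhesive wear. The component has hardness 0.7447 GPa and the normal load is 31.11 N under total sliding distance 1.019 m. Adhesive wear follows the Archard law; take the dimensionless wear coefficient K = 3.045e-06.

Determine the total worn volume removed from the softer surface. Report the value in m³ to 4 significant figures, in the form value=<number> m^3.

The intermediates appear rounded; all arithmetic runs at full float precision; rounded just once, at four significant digits.
Hardness H = 0.7447 GPa = 7.447e+08 Pa.
Expressed in SI base units: W = 31.11 N, H = 7.447e+08 Pa, K = 3.045e-06.
Archard volume V = K·W·L/H = 3.045e-06 · 31.11 · 1.019 / 7.447e+08 = 1.296e-13 m³.

value=1.296e-13 m^3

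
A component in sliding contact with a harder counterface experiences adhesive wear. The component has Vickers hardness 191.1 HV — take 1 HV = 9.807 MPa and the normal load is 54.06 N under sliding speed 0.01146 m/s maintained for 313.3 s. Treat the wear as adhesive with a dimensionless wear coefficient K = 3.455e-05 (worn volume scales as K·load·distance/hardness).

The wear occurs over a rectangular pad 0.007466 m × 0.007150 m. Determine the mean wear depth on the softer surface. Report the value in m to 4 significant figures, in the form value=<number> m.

Intermediates are shown rounded. The computation maintains full precision, and a lone final rounding: 4 significant digits.
Distance covered L = v·t = 0.01146 m/s × 313.3 s = 3.590 m.
Hardness H = 191.1 HV × 9.807 MPa/HV = 1874 MPa = 1.874e+09 Pa.
Contact area A = 0.007466 m × 0.007150 m = 5.338e-05 m².
As SI base values: W = 54.06 N, H = 1.874e+09 Pa, K = 3.455e-05.
Archard volume V = K·W·L/H = 3.455e-05 · 54.06 · 3.590 / 1.874e+09 = 3.578e-12 m³.
Average depth h = V/A = 3.578e-12 / 5.338e-05 = 6.703e-08 m.

value=6.703e-08 m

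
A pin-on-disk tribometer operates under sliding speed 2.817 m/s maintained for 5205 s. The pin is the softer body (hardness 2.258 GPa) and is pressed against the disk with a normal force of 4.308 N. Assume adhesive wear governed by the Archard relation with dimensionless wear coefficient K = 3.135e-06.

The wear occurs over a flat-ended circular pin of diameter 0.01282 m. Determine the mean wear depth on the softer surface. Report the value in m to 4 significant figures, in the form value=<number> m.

Intermediate values are shown rounded. All arithmetic holds full float precision; one last rounding, at four significant digits.
Distance covered L = v·t = 2.817 m/s × 5205 s = 1.466e+04 m.
Hardness H = 2.258 GPa = 2.258e+09 Pa.
Contact area A = π·d²/4 = π·(0.01282 m)²/4 = 1.291e-04 m².
Working in SI base units: W = 4.308 N, H = 2.258e+09 Pa, K = 3.135e-06.
The Archard volume V = K·W·L/H = 3.135e-06 · 4.308 · 1.466e+04 / 2.258e+09 = 8.770e-11 m³.
Mean wear depth h = V/A = 8.770e-11 / 1.291e-04 = 6.794e-07 m.

value=6.794e-07 m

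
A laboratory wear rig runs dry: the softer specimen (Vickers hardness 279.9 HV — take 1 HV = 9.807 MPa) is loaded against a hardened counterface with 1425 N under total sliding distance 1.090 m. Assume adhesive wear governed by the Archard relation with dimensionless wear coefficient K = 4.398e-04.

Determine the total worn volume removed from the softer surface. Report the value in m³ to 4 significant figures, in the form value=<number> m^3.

The intermediates are printed rounded. All working math holds full precision, and a lone final rounding: 4 significant figures.
Convert: Hardness H = 279.9 HV × 9.807 MPa/HV = 2745 MPa = 2.745e+09 Pa.
In SI base units: W = 1425 N, H = 2.745e+09 Pa, K = 4.398e-04.
Volume removed: V = K·W·L/H = 4.398e-04 · 1425 · 1.090 / 2.745e+09 = 2.489e-10 m³.

value=2.489e-10 m^3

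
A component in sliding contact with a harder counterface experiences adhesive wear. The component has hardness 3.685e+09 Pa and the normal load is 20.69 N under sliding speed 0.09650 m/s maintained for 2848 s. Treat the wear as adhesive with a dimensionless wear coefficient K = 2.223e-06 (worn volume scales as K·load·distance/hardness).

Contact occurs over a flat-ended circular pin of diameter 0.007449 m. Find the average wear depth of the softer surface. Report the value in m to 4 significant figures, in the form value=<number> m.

The intermediates are shown rounded, and all arithmetic maintains exact precision — rounded once at the end: 4 significant digits.
Distance L = v·t = 0.09650 m/s × 2848 s = 274.8 m.
Contact area A = π·d²/4 = π·(0.007449 m)²/4 = 4.358e-05 m².
In SI base units: W = 20.69 N, H = 3.685e+09 Pa, K = 2.223e-06.
Worn volume V = K·W·L/H = 2.223e-06 · 20.69 · 274.8 / 3.685e+09 = 3.430e-12 m³.
Average depth h = V/A = 3.430e-12 / 4.358e-05 = 7.871e-08 m.

value=7.871e-08 m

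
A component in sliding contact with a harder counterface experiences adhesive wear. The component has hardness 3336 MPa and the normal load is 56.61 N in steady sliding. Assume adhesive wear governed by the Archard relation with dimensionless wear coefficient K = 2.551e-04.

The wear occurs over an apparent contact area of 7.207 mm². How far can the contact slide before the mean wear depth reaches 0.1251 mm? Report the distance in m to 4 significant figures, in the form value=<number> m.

All arithmetic maintains full precision — intermediates appear rounded. Rounded just once, at 4 significant figures.
Convert: Hardness H = 3336 MPa = 3.336e+09 Pa.
Convert: Contact area A = 7.207 mm² = 7.207e-06 m².
Convert: Depth limit h_lim = 0.1251 mm = 1.251e-04 m.
Collected in SI base units: W = 56.61 N, H = 3.336e+09 Pa, K = 2.551e-04.
Volume at the limit: V_lim = h_lim·A = 1.251e-04 · 7.207e-06 = 9.016e-10 m³.
Sliding life L = V_lim·H/(K·W) = 9.016e-10 · 3.336e+09 / (2.551e-04 · 56.61) = 208.3 m.

value=208.3 m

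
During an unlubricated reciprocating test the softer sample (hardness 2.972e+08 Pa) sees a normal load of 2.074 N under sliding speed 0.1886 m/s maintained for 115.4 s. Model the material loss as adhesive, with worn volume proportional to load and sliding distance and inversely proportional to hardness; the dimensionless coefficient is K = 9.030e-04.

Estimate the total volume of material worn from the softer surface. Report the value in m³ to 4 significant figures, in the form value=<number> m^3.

value=1.371e-10 m^3

The algebra carries full float precision. Displayed values are rounded. Rounded just once, at four significant figures.
Convert: Sliding distance L = v·t = 0.1886 m/s × 115.4 s = 21.76 m.
In SI base units: W = 2.074 N, H = 2.972e+08 Pa, K = 9.030e-04.
Wear volume V = K·W·L/H = 9.030e-04 · 2.074 · 21.76 / 2.972e+08 = 1.371e-10 m³.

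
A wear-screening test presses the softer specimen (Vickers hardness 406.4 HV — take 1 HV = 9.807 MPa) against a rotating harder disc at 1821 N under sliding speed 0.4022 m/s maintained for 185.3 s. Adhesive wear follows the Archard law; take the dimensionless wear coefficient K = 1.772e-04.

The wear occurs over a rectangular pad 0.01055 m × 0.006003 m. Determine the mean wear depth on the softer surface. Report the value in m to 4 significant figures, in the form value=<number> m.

value=9.528e-05 m

Intermediates are shown rounded. The algebra maintains exact precision, and a lone final rounding: four significant figures.
Path length L = v·t = 0.4022 m/s × 185.3 s = 74.53 m.
Hardness H = 406.4 HV × 9.807 MPa/HV = 3986 MPa = 3.986e+09 Pa.
Contact area A = 0.01055 m × 0.006003 m = 6.333e-05 m².
Restated in SI base units: W = 1821 N, H = 3.986e+09 Pa, K = 1.772e-04.
Archard relation: V = K·W·L/H = 1.772e-04 · 1821 · 74.53 / 3.986e+09 = 6.034e-09 m³.
Mean wear depth h = V/A = 6.034e-09 / 6.333e-05 = 9.528e-05 m.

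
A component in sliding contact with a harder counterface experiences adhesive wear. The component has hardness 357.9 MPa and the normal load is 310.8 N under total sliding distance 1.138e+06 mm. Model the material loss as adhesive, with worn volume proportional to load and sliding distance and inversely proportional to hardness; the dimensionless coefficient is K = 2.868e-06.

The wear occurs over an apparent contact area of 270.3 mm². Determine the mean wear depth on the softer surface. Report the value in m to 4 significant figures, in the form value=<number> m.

Intermediates appear rounded — the computation runs at full float precision — rounded once at the end, at 4 significant figures.
Convert: Distance covered L = 1.138e+06 mm = 1138 m.
Convert: Hardness H = 357.9 MPa = 3.579e+08 Pa.
Convert: Contact area A = 270.3 mm² = 2.703e-04 m².
In SI base units: W = 310.8 N, H = 3.579e+08 Pa, K = 2.868e-06.
Archard volume V = K·W·L/H = 2.868e-06 · 310.8 · 1138 / 3.579e+08 = 2.834e-09 m³.
Wear depth h = V/A = 2.834e-09 / 2.703e-04 = 1.049e-05 m.

value=1.049e-05 m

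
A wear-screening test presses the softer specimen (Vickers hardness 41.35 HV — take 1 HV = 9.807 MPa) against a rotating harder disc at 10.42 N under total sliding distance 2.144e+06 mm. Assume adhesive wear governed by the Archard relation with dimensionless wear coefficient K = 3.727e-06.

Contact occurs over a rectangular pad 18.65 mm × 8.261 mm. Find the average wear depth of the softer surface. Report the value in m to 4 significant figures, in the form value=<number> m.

value=1.333e-06 m

The computation keeps exact precision — intermediate values appear rounded — rounded just once to 4 significant digits.
Convert: The distance L = 2.144e+06 mm = 2144 m.
Convert: Hardness H = 41.35 HV × 9.807 MPa/HV = 405.5 MPa = 4.055e+08 Pa.
Convert: Pad sides 18.65 mm × 8.261 mm = 0.01865 m × 0.008261 m. Contact area A = 0.01865 m × 0.008261 m = 1.541e-04 m².
SI base units throughout: W = 10.42 N, H = 4.055e+08 Pa, K = 3.727e-06.
The Archard volume V = K·W·L/H = 3.727e-06 · 10.42 · 2144 / 4.055e+08 = 2.053e-10 m³.
Wear depth h = V/A = 2.053e-10 / 1.541e-04 = 1.333e-06 m.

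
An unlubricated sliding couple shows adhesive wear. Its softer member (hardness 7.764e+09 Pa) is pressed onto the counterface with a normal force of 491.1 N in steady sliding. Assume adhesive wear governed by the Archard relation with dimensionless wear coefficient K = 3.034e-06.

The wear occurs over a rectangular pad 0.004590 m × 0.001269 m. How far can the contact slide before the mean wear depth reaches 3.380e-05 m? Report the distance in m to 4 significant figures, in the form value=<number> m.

value=1026 m

Intermediates are shown rounded; all working math holds exact precision, and one last rounding, at four significant figures.
Contact area A = 0.004590 m × 0.001269 m = 5.825e-06 m².
Working in SI base units: W = 491.1 N, H = 7.764e+09 Pa, K = 3.034e-06.
Volume at the limit: V_lim = h_lim·A = 3.380e-05 · 5.825e-06 = 1.969e-10 m³.
Sliding life L = V_lim·H/(K·W) = 1.969e-10 · 7.764e+09 / (3.034e-06 · 491.1) = 1026 m.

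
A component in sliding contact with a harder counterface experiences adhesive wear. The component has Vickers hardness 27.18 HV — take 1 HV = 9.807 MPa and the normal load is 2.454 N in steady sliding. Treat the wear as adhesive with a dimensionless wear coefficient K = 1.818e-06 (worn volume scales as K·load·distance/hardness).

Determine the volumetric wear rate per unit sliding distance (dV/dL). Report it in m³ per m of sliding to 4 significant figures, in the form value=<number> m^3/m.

Shown intermediates are rounded — every step maintains exact precision, and rounded just once, at 4 significant figures.
Hardness H = 27.18 HV × 9.807 MPa/HV = 266.6 MPa = 2.666e+08 Pa.
In SI base units: W = 2.454 N, H = 2.666e+08 Pa, K = 1.818e-06.
Wear rate dV/dL = K·W/H, so: 1.818e-06 · 2.454 / 2.666e+08 = 1.674e-14 m³/m.

value=1.674e-14 m^3/m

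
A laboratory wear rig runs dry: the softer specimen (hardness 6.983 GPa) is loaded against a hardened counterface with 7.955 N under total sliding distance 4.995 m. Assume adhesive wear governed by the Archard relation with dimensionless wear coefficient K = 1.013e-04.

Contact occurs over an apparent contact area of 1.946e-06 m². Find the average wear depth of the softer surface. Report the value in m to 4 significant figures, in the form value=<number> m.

value=2.962e-07 m

All working math holds full precision, and shown intermediates are rounded, and a lone final rounding, at 4 significant figures.
Convert: Hardness H = 6.983 GPa = 6.983e+09 Pa.
Collected in SI base units: W = 7.955 N, H = 6.983e+09 Pa, K = 1.013e-04.
Archard volume V = K·W·L/H = 1.013e-04 · 7.955 · 4.995 / 6.983e+09 = 5.764e-13 m³.
Depth h = V/A = 5.764e-13 / 1.946e-06 = 2.962e-07 m.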